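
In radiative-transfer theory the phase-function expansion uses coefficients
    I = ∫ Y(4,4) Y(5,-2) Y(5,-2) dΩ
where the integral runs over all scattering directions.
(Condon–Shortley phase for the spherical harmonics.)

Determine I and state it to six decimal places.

Checks pass: Σm=0; 14 even; l₃=5∈[1,9].
(2·4+1)(2·5+1)(2·5+1) = 1089
Δ: 4! 4! 6! / 15! → 1/3153150
sum: t=0:+1/69120 t=1:−1/1728 t=2:+1/576 t=3:−1/1728 t=4:+1/69120 = 7/11520
3j²(4 5 5; 0 0 0) = Δ·Π!·Σ² = 2/143  (sign -1)
sum: t=0:+1/20736 = 1/20736
3j²(4 5 5; 4 -2 -2) = Δ·Π!·Σ² = 35/1287  (sign -1)
combine: 4πI² = 1089·2/143·35/1287 = 70/169
take √, sign +1: I = 0.18155187

0.181552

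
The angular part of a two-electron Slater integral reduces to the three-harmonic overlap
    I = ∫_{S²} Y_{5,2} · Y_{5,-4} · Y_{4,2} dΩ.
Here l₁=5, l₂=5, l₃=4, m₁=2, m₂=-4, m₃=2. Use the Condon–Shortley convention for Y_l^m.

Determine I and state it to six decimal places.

0.118854

m-sum 0 ✓  L=14 even ✓  0≤4≤10 ✓
Π(2lᵢ+1) = 11×11×9 = 1089
triangle coeff Δ(5,5,4) = 1/3153150
Σ_t [1,5]: t=1:−1/69120 t=2:+1/1728 t=3:−1/576 t=4:+1/1728 t=5:−1/69120 = -7/11520
(3j)²=2/143 [(5 5 4; 0 0 0)], sign=-1
Σ_t [0,1]: t=0:+1/25920 t=1:−1/11520 = -1/20736
(3j)²=5/429 [(5 5 4; 2 -4 2)], sign=-1
⇒ 4πI² = 30/169
I = (+1)√(30/169/(4π)) = 0.11885360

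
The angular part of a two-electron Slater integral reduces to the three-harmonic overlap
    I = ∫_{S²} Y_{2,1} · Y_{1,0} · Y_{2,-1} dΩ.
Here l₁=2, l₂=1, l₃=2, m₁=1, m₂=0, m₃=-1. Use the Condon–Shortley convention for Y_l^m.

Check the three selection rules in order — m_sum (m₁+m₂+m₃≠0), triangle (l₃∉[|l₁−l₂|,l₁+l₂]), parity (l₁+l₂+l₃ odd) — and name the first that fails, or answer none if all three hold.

parity

Σmᵢ = 0  ✓
l₃∈[|l₁−l₂|,l₁+l₂]=[1,3], have l₃=2  ✓
Σlᵢ = 5 ⇒ odd  ✗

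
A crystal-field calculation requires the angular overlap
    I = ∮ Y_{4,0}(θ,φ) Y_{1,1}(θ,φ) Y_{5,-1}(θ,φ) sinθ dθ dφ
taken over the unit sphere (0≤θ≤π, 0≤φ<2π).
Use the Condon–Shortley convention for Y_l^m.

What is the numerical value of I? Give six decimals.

Rules hold: Σm=0, L=10 even, 3≤5≤5.
N = 9·3·11 = 297
Δ = 0!·8!·2!/11! = 1/495
Racah Σ t=0..0: t=0:+1/576 = 1/576
⇒ 3j(4 1 5; 0 0 0)² = 5/99, sgn -1
Racah Σ t=0..0: t=0:+1/1152 = 1/1152
⇒ 3j(4 1 5; 0 1 -1)² = 1/33, sgn +1
4πI² = N·(3j₀)²·(3jₘ)² = 5/11
I = -1·√(0.454545/4π) = -0.19018827

-0.190188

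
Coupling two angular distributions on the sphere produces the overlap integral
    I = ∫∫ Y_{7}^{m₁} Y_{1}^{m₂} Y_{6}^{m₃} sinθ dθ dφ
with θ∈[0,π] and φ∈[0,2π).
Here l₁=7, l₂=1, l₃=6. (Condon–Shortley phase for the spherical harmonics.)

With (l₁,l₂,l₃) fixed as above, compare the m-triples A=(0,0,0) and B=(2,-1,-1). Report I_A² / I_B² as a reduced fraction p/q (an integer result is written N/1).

l's match ⇒ only the (l;m) 3-j factors differ between A and B.
A: triangle coeff Δ(7,1,6) = 1/1365; Σ_t [1,1]: t=1:−1/518400 = -1/518400; (3j)²=7/195 [(7 1 6; 0 0 0)], sign=-1
B: triangle coeff Δ(7,1,6) = 1/1365; Σ_t [0,0]: t=0:+1/1209600 = 1/1209600; (3j)²=12/455 [(7 1 6; 2 -1 -1)], sign=-1
I_A²/I_B² = (7/195)/(12/455) = 49/36

49/36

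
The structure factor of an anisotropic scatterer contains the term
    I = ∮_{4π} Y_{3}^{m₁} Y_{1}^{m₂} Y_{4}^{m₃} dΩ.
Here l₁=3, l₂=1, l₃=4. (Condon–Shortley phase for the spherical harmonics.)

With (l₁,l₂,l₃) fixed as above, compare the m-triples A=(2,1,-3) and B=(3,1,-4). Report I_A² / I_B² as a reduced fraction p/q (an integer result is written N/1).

3/4

Same 3,1,4: normalisation and zero-m 3j drop out of the ratio.
A: Δ: 0! 6! 2! / 9! → 1/252; sum: t=0:+1/240 = 1/240; 3j²(3 1 4; 2 1 -3) = Δ·Π!·Σ² = 1/12  (sign -1)
B: Δ: 0! 6! 2! / 9! → 1/252; sum: t=0:+1/1440 = 1/1440; 3j²(3 1 4; 3 1 -4) = Δ·Π!·Σ² = 1/9  (sign +1)
I_A²/I_B² = (1/12)/(1/9) = 3/4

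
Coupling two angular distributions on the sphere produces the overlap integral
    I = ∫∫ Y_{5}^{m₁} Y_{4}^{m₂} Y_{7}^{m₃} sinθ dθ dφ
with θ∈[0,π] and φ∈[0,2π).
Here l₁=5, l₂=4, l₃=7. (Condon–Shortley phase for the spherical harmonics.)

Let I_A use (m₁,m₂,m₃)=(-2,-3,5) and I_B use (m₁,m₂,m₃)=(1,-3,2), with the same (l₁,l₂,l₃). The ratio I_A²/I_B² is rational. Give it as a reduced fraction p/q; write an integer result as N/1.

2/77

Same 5,4,7: normalisation and zero-m 3j drop out of the ratio.
A: Δ: 2! 8! 6! / 17! → 1/6126120; sum: t=0:+1/1209600 t=1:−1/1036800 = -1/7257600; 3j²(5 4 7; -2 -3 5) = Δ·Π!·Σ² = 1/2210  (sign -1)
B: Δ: 2! 8! 6! / 17! → 1/6126120; sum: t=0:+1/138240 t=1:−1/518400 = 11/2073600; 3j²(5 4 7; 1 -3 2) = Δ·Π!·Σ² = 77/4420  (sign -1)
I_A²/I_B² = (1/2210)/(77/4420) = 2/77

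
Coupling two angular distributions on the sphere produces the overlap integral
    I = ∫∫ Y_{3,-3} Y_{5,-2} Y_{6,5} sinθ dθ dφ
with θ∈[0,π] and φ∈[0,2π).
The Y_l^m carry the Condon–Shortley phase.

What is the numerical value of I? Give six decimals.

0.169016

Rules hold: Σm=0, L=14 even, 2≤6≤8.
N = 7·11·13 = 1001
Δ = 2!·4!·8!/15! = 1/675675
Racah Σ t=0..2: t=0:+1/8640 t=1:−1/2304 t=2:+1/8640 = -7/34560
⇒ 3j(3 5 6; 0 0 0)² = 7/429, sgn -1
Racah Σ t=2..2: t=2:+1/241920 = 1/241920
⇒ 3j(3 5 6; -3 -2 5)² = 2/91, sgn -1
4πI² = N·(3j₀)²·(3jₘ)² = 14/39
I = +1·√(0.358974/4π) = 0.16901560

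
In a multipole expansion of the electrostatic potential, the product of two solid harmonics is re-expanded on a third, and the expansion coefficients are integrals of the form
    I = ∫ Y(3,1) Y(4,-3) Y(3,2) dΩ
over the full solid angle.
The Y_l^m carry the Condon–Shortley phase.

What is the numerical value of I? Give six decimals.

-0.095955

m-sum 0 ✓  L=10 even ✓  1≤3≤7 ✓
Π(2lᵢ+1) = 7×9×7 = 441
triangle coeff Δ(3,4,3) = 1/34650
Σ_t [1,3]: t=1:−1/72 t=2:+1/16 t=3:−1/72 = 5/144
(3j)²=2/77 [(3 4 3; 0 0 0)], sign=-1
Σ_t [0,1]: t=0:+1/288 t=1:−1/144 = -1/288
(3j)²=1/99 [(3 4 3; 1 -3 2)], sign=+1
⇒ 4πI² = 14/121
I = (-1)√(14/121/(4π)) = -0.09595473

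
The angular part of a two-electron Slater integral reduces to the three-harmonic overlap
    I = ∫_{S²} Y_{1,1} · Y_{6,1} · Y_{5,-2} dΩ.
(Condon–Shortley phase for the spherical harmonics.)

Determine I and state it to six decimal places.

-0.129207

Checks pass: Σm=0; 12 even; l₃=5∈[5,7].
(2·1+1)(2·6+1)(2·5+1) = 429
Δ: 2! 0! 10! / 13! → 1/858
sum: t=1:−1/14400 = -1/14400
3j²(1 6 5; 0 0 0) = Δ·Π!·Σ² = 6/143  (sign +1)
sum: t=0:+1/60480 = 1/60480
3j²(1 6 5; 1 1 -2) = Δ·Π!·Σ² = 5/429  (sign -1)
combine: 4πI² = 429·6/143·5/429 = 30/143
take √, sign -1: I = -0.12920749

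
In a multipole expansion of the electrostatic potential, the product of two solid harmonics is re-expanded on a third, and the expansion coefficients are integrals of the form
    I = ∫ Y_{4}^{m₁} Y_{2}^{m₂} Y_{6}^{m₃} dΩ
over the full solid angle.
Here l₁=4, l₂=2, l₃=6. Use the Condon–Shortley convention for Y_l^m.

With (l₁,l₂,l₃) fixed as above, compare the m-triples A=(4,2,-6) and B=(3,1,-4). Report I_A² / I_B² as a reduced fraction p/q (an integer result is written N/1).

33/16

l's match ⇒ only the (l;m) 3-j factors differ between A and B.
A: triangle coeff Δ(4,2,6) = 1/6435; Σ_t [0,0]: t=0:+1/967680 = 1/967680; (3j)²=1/13 [(4 2 6; 4 2 -6)], sign=+1
B: triangle coeff Δ(4,2,6) = 1/6435; Σ_t [0,0]: t=0:+1/30240 = 1/30240; (3j)²=16/429 [(4 2 6; 3 1 -4)], sign=+1
I_A²/I_B² = (1/13)/(16/429) = 33/16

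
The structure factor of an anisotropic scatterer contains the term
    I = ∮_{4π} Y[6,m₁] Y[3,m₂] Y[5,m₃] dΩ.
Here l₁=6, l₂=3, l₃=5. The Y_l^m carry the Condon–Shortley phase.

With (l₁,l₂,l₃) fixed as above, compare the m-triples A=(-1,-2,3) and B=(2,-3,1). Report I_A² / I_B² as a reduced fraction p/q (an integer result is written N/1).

l's match ⇒ only the (l;m) 3-j factors differ between A and B.
A: triangle coeff Δ(6,3,5) = 1/675675; Σ_t [0,1]: t=0:+1/120960 t=1:−1/17280 = -1/20160; (3j)²=64/3003 [(6 3 5; -1 -2 3)], sign=-1
B: triangle coeff Δ(6,3,5) = 1/675675; Σ_t [0,0]: t=0:+1/27648 = 1/27648; (3j)²=10/429 [(6 3 5; 2 -3 1)], sign=+1
I_A²/I_B² = (64/3003)/(10/429) = 32/35

32/35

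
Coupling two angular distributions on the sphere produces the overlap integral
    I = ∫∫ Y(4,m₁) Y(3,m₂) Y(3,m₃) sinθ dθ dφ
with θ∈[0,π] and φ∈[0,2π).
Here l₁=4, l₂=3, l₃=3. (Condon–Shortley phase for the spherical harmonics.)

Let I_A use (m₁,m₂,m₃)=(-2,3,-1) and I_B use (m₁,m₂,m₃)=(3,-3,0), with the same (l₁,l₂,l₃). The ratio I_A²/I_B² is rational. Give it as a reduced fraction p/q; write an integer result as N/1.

6/7

Same 4,3,3: normalisation and zero-m 3j drop out of the ratio.
A: Δ: 4! 4! 2! / 11! → 1/34650; sum: t=4:+1/192 = 1/192; 3j²(4 3 3; -2 3 -1) = Δ·Π!·Σ² = 3/77  (sign +1)
B: Δ: 4! 4! 2! / 11! → 1/34650; sum: t=0:+1/288 = 1/288; 3j²(4 3 3; 3 -3 0) = Δ·Π!·Σ² = 1/22  (sign -1)
I_A²/I_B² = (3/77)/(1/22) = 6/7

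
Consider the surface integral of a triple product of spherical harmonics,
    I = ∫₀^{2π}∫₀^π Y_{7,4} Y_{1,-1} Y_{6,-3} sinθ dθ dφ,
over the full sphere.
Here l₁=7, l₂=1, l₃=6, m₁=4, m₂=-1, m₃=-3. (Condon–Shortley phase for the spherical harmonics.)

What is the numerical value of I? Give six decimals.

m-sum 0 ✓  L=14 even ✓  6≤6≤8 ✓
Π(2lᵢ+1) = 15×3×13 = 585
triangle coeff Δ(7,1,6) = 1/1365
Σ_t [1,1]: t=1:−1/518400 = -1/518400
(3j)²=7/195 [(7 1 6; 0 0 0)], sign=-1
Σ_t [0,0]: t=0:+1/4354560 = 1/4354560
(3j)²=11/273 [(7 1 6; 4 -1 -3)], sign=-1
⇒ 4πI² = 11/13
I = (+1)√(11/13/(4π)) = 0.25948947

0.259489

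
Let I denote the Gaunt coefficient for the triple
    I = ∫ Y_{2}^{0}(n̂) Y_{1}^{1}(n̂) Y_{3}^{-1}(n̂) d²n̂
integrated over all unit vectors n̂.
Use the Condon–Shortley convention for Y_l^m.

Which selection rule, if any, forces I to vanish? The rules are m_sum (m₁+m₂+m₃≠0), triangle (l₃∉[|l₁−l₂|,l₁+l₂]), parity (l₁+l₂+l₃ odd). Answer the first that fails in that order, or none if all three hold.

none

azimuthal sum: 0 + 1 − 1 = 0  ✓
1 ≤ 3 ≤ 3 (triangle on l)  ✓
L = 2 + 1 + 3 = 6 (even)  ✓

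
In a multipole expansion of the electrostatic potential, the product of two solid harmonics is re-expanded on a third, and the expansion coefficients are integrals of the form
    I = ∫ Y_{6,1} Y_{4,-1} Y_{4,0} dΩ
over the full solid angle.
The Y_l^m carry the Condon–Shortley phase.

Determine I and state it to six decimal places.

-0.103072

Rules hold: Σm=0, L=14 even, 2≤4≤10.
N = 13·9·9 = 1053
Δ = 6!·6!·2!/15! = 1/1261260
Racah Σ t=2..4: t=2:+1/4608 t=3:−1/1296 t=4:+1/4608 = -7/20736
⇒ 3j(6 4 4; 0 0 0)² = 20/1287, sgn -1
Racah Σ t=1..3: t=1:−1/11520 t=2:+1/1728 t=3:−1/3456 = 7/34560
⇒ 3j(6 4 4; 1 -1 0)² = 7/858, sgn +1
4πI² = N·(3j₀)²·(3jₘ)² = 210/1573
I = -1·√(0.133503/4π) = -0.10307192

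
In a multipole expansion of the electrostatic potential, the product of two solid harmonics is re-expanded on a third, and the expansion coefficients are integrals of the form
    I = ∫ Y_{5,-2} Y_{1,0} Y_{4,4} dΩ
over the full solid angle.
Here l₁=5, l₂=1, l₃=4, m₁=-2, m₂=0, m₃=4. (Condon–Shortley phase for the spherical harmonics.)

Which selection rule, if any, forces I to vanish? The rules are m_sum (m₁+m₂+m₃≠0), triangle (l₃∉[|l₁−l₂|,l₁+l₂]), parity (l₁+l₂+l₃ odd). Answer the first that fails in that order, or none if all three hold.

m₁+m₂+m₃ = -2 + 0 + 4 = 2  ✗
triangle: |5−1|=4 ≤ l₃=4 ≤ 5+1=6
parity: l₁+l₂+l₃ = 10 is even

m_sum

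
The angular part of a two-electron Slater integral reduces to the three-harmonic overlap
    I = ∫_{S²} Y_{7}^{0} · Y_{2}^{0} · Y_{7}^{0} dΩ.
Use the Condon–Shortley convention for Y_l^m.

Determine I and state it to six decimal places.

Checks pass: Σm=0; 16 even; l₃=7∈[5,9].
(2·7+1)(2·2+1)(2·7+1) = 1125
Δ: 2! 12! 2! / 17! → 1/185640
sum: t=0:+1/2419200 t=1:−1/518400 t=2:+1/2419200 = -1/907200
3j²(7 2 7; 0 0 0) = Δ·Π!·Σ² = 56/3315  (sign +1)
(m-triple is (0,0,0) — same symbol as above.)
combine: 4πI² = 1125·56/3315·56/3315 = 15680/48841
take √, sign +1: I = 0.15983645

0.159836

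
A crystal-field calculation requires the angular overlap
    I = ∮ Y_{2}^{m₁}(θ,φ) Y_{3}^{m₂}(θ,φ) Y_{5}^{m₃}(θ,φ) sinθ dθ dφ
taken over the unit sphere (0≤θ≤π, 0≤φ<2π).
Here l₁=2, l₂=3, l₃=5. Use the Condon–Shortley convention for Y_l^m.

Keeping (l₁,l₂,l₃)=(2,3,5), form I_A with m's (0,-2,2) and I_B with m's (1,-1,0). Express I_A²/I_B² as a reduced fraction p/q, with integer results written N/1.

63/50

l's match ⇒ only the (l;m) 3-j factors differ between A and B.
A: triangle coeff Δ(2,3,5) = 1/2310; Σ_t [0,0]: t=0:+1/480 = 1/480; (3j)²=3/110 [(2 3 5; 0 -2 2)], sign=-1
B: triangle coeff Δ(2,3,5) = 1/2310; Σ_t [0,0]: t=0:+1/288 = 1/288; (3j)²=5/231 [(2 3 5; 1 -1 0)], sign=-1
I_A²/I_B² = (3/110)/(5/231) = 63/50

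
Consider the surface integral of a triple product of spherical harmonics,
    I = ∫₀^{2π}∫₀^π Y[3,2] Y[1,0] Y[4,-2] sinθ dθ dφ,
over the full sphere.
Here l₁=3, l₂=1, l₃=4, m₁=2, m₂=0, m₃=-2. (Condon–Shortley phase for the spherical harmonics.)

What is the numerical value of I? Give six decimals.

0.213244

m-sum 0 ✓  L=8 even ✓  2≤4≤4 ✓
Π(2lᵢ+1) = 7×3×9 = 189
triangle coeff Δ(3,1,4) = 1/252
Σ_t [0,0]: t=0:+1/36 = 1/36
(3j)²=4/63 [(3 1 4; 0 0 0)], sign=+1
Σ_t [0,0]: t=0:+1/120 = 1/120
(3j)²=1/21 [(3 1 4; 2 0 -2)], sign=+1
⇒ 4πI² = 4/7
I = (+1)√(4/7/(4π)) = 0.21324362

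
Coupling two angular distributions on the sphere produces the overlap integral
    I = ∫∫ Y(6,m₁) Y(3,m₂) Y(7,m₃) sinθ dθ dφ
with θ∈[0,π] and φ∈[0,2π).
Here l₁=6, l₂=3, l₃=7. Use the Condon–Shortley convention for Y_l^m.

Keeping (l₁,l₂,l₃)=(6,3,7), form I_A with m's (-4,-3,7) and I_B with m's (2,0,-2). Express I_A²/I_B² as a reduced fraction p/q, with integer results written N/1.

Same 6,3,7: normalisation and zero-m 3j drop out of the ratio.
A: Δ: 2! 10! 4! / 17! → 1/2042040; sum: t=0:+1/174182400 = 1/174182400; 3j²(6 3 7; -4 -3 7) = Δ·Π!·Σ² = 1/136  (sign +1)
B: Δ: 2! 10! 4! / 17! → 1/2042040; sum: t=0:+1/207360 t=1:−1/120960 t=2:+1/967680 = -1/414720; 3j²(6 3 7; 2 0 -2) = Δ·Π!·Σ² = 21/4862  (sign +1)
I_A²/I_B² = (1/136)/(21/4862) = 143/84

143/84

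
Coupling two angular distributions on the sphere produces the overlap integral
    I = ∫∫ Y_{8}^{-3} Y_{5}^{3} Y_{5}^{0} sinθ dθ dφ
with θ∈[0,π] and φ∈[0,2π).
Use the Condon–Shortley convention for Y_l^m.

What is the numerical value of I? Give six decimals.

0.078761

Checks pass: Σm=0; 18 even; l₃=5∈[3,13].
(2·8+1)(2·5+1)(2·5+1) = 2057
Δ: 8! 8! 2! / 19! → 1/37413090
sum: t=3:−1/1036800 t=4:+1/331776 t=5:−1/1036800 = 1/921600
3j²(8 5 5; 0 0 0) = Δ·Π!·Σ² = 490/46189  (sign -1)
sum: t=6:+1/2073600 t=7:−1/2903040 t=8:+1/58060800 = 1/6451200
3j²(8 5 5; -3 3 0) = Δ·Π!·Σ² = 15/4199  (sign -1)
combine: 4πI² = 2057·490/46189·15/4199 = 80850/1037153
take √, sign +1: I = 0.07876144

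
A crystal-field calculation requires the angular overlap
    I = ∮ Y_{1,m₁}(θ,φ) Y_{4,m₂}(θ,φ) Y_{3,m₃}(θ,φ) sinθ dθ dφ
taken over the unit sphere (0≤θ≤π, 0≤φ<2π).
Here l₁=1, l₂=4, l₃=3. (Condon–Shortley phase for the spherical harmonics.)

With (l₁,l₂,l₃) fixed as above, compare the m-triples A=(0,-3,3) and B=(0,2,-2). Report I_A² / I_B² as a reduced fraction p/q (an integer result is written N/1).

Shared (l₁,l₂,l₃)=(1,4,3): N and (l;000)² cancel in I_A²/I_B².
A: Δ = 2!·0!·6!/9! = 1/252; Racah Σ t=1..1: t=1:−1/720 = -1/720; ⇒ 3j(1 4 3; 0 -3 3)² = 1/36, sgn -1
B: Δ = 2!·0!·6!/9! = 1/252; Racah Σ t=1..1: t=1:−1/120 = -1/120; ⇒ 3j(1 4 3; 0 2 -2)² = 1/21, sgn +1
I_A²/I_B² = (1/36)/(1/21) = 7/12

7/12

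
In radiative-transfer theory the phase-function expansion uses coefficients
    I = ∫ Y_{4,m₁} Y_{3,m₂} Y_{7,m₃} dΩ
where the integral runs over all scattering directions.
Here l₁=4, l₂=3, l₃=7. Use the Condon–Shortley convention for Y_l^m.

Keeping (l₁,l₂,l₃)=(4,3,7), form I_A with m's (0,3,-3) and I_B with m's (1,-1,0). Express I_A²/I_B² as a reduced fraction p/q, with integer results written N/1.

Same 4,3,7: normalisation and zero-m 3j drop out of the ratio.
A: Δ: 0! 8! 6! / 15! → 1/45045; sum: t=0:+1/414720 = 1/414720; 3j²(4 3 7; 0 3 -3) = Δ·Π!·Σ² = 2/429  (sign +1)
B: Δ: 0! 8! 6! / 15! → 1/45045; sum: t=0:+1/34560 = 1/34560; 3j²(4 3 7; 1 -1 0) = Δ·Π!·Σ² = 7/429  (sign -1)
I_A²/I_B² = (2/429)/(7/429) = 2/7

2/7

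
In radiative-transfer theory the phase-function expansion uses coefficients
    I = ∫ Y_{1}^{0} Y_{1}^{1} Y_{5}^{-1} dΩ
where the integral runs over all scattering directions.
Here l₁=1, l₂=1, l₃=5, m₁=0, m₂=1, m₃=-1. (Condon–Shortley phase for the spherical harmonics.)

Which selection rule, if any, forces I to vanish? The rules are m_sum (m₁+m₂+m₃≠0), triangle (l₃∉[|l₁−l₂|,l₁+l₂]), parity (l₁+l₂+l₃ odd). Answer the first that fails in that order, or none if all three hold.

triangle

azimuthal sum: 0 + 1 − 1 = 0  ✓
0 ≤ 5 ≤ 2 (triangle on l)  ✗
L = 1 + 1 + 5 = 7 (odd)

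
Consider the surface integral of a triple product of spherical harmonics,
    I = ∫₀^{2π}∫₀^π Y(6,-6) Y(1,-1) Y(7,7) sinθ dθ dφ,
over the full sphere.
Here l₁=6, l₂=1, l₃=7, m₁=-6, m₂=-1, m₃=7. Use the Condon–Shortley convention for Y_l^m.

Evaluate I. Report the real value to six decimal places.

-0.333779

Rules hold: Σm=0, L=14 even, 5≤7≤7.
N = 13·3·15 = 585
Δ = 0!·12!·2!/15! = 1/1365
Racah Σ t=0..0: t=0:+1/518400 = 1/518400
⇒ 3j(6 1 7; 0 0 0)² = 7/195, sgn -1
Racah Σ t=0..0: t=0:+1/958003200 = 1/958003200
⇒ 3j(6 1 7; -6 -1 7)² = 1/15, sgn +1
4πI² = N·(3j₀)²·(3jₘ)² = 7/5
I = -1·√(1.4/4π) = -0.33377906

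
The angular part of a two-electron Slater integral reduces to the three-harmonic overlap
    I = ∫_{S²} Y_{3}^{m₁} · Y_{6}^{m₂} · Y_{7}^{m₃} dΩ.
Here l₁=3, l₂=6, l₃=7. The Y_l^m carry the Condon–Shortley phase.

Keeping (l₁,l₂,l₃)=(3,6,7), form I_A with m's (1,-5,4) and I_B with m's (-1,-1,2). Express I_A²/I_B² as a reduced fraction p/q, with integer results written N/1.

20449/10443

Same 3,6,7: normalisation and zero-m 3j drop out of the ratio.
A: Δ: 2! 4! 10! / 17! → 1/2042040; sum: t=0:+1/2903040 t=1:−1/21772800 = 13/43545600; 3j²(3 6 7; 1 -5 4) = Δ·Π!·Σ² = 143/7140  (sign -1)
B: Δ: 2! 4! 10! / 17! → 1/2042040; sum: t=0:+1/691200 t=1:−1/103680 t=2:+1/241920 = -59/14515200; 3j²(3 6 7; -1 -1 2) = Δ·Π!·Σ² = 3481/340340  (sign +1)
I_A²/I_B² = (143/7140)/(3481/340340) = 20449/10443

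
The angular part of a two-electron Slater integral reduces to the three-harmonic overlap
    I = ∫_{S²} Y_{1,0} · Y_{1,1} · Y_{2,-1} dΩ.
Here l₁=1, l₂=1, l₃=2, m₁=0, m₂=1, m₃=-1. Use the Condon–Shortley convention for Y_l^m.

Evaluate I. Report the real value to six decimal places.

Checks pass: Σm=0; 4 even; l₃=2∈[0,2].
(2·1+1)(2·1+1)(2·2+1) = 45
Δ: 0! 2! 2! / 5! → 1/30
sum: t=0:+1/1 = 1/1
3j²(1 1 2; 0 0 0) = Δ·Π!·Σ² = 2/15  (sign +1)
sum: t=0:+1/2 = 1/2
3j²(1 1 2; 0 1 -1) = Δ·Π!·Σ² = 1/10  (sign -1)
combine: 4πI² = 45·2/15·1/10 = 3/5
take √, sign -1: I = -0.21850969

-0.218510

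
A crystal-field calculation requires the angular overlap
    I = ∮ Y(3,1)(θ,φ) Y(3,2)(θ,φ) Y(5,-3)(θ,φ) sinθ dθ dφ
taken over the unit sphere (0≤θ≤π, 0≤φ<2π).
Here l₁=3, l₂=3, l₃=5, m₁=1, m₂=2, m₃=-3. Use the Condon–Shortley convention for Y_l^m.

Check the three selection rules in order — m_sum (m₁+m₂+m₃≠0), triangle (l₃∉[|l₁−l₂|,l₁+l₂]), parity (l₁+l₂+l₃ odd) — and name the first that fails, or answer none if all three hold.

azimuthal sum: 1 + 2 − 3 = 0  ✓
0 ≤ 5 ≤ 6 (triangle on l)  ✓
L = 3 + 3 + 5 = 11 (odd)  ✗

parity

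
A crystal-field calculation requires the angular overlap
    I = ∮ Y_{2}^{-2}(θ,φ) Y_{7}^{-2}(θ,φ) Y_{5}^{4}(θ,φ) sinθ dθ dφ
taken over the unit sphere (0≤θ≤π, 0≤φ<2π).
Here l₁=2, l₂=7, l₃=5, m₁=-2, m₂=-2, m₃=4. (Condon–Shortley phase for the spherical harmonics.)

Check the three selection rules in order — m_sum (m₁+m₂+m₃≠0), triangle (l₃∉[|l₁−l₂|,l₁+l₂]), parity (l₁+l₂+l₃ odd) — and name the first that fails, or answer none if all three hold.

none

azimuthal sum: -2 − 2 + 4 = 0  ✓
5 ≤ 5 ≤ 9 (triangle on l)  ✓
L = 2 + 7 + 5 = 14 (even)  ✓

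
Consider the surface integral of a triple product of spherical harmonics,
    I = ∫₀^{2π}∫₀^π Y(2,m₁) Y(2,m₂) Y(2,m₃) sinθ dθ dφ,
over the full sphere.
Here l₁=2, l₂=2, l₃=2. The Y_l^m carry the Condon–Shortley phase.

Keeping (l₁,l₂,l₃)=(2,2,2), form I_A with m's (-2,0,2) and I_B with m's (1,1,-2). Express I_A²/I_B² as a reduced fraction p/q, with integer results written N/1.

2/3

l's match ⇒ only the (l;m) 3-j factors differ between A and B.
A: triangle coeff Δ(2,2,2) = 1/630; Σ_t [2,2]: t=2:+1/8 = 1/8; (3j)²=2/35 [(2 2 2; -2 0 2)], sign=+1
B: triangle coeff Δ(2,2,2) = 1/630; Σ_t [1,1]: t=1:−1/4 = -1/4; (3j)²=3/35 [(2 2 2; 1 1 -2)], sign=-1
I_A²/I_B² = (2/35)/(3/35) = 2/3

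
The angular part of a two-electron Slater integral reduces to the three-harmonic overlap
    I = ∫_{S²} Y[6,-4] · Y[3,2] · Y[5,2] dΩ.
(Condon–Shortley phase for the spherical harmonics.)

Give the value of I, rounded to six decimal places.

0.088266

m-sum 0 ✓  L=14 even ✓  3≤5≤9 ✓
Π(2lᵢ+1) = 13×7×11 = 1001
triangle coeff Δ(6,3,5) = 1/675675
Σ_t [1,3]: t=1:−1/8640 t=2:+1/2304 t=3:−1/8640 = 7/34560
(3j)²=7/429 [(6 3 5; 0 0 0)], sign=-1
Σ_t [3,4]: t=3:−1/60480 t=4:+1/34560 = 1/80640
(3j)²=6/1001 [(6 3 5; -4 2 2)], sign=-1
⇒ 4πI² = 14/143
I = (+1)√(14/143/(4π)) = 0.08826552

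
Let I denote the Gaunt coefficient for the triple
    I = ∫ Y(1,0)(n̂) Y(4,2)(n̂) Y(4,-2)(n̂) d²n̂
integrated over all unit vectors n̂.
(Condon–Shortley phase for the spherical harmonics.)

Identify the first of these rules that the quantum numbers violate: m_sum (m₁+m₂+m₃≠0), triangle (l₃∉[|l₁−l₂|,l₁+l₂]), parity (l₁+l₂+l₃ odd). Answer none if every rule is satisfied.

parity

m₁+m₂+m₃ = 0 + 2 − 2 = 0  ✓
triangle: |1−4|=3 ≤ l₃=4 ≤ 1+4=5  ✓
parity: l₁+l₂+l₃ = 9 is odd  ✗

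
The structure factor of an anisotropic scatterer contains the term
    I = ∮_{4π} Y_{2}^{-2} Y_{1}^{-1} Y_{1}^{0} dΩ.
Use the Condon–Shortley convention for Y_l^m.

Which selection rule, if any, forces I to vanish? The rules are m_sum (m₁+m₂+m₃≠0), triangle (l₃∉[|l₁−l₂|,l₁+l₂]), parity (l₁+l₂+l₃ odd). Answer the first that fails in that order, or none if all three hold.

m_sum

Σmᵢ = -3  ✗
l₃∈[|l₁−l₂|,l₁+l₂]=[1,3], have l₃=1
Σlᵢ = 4 ⇒ even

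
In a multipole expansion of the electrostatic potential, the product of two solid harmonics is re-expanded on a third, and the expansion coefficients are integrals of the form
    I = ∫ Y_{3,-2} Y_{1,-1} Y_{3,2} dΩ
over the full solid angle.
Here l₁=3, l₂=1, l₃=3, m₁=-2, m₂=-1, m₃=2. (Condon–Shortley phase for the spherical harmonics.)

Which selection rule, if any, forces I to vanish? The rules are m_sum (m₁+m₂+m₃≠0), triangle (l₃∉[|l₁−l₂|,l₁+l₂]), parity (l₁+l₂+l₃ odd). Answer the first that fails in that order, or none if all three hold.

m_sum

Σmᵢ = -1  ✗
l₃∈[|l₁−l₂|,l₁+l₂]=[2,4], have l₃=3
Σlᵢ = 7 ⇒ odd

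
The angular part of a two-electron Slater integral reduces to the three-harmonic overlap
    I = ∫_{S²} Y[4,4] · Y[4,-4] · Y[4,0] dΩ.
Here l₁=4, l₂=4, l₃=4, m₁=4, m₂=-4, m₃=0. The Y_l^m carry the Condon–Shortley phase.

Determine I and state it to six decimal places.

0.106525

Checks pass: Σm=0; 12 even; l₃=4∈[0,8].
(2·4+1)(2·4+1)(2·4+1) = 729
Δ: 4! 4! 4! / 13! → 1/450450
sum: t=0:+1/13824 t=1:−1/216 t=2:+1/64 t=3:−1/216 t=4:+1/13824 = 5/768
3j²(4 4 4; 0 0 0) = Δ·Π!·Σ² = 18/1001  (sign +1)
sum: t=0:+1/13824 = 1/13824
3j²(4 4 4; 4 -4 0) = Δ·Π!·Σ² = 14/1287  (sign +1)
combine: 4πI² = 729·18/1001·14/1287 = 2916/20449
take √, sign +1: I = 0.10652531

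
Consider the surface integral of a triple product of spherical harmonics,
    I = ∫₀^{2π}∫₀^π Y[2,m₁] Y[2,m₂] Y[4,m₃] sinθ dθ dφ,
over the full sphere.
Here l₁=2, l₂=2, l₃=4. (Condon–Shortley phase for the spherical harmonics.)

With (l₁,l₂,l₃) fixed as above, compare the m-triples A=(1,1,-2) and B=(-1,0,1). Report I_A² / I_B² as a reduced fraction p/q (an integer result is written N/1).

4/3

Same 2,2,4: normalisation and zero-m 3j drop out of the ratio.
A: Δ: 0! 4! 4! / 9! → 1/630; sum: t=0:+1/36 = 1/36; 3j²(2 2 4; 1 1 -2) = Δ·Π!·Σ² = 4/63  (sign +1)
B: Δ: 0! 4! 4! / 9! → 1/630; sum: t=0:+1/24 = 1/24; 3j²(2 2 4; -1 0 1) = Δ·Π!·Σ² = 1/21  (sign -1)
I_A²/I_B² = (4/63)/(1/21) = 4/3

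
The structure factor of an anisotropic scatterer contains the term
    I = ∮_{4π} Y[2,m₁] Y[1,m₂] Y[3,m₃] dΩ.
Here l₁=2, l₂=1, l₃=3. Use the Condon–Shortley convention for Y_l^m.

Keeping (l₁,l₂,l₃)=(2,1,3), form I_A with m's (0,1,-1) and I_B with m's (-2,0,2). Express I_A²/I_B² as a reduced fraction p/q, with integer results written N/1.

Shared (l₁,l₂,l₃)=(2,1,3): N and (l;000)² cancel in I_A²/I_B².
A: Δ = 0!·4!·2!/7! = 1/105; Racah Σ t=0..0: t=0:+1/8 = 1/8; ⇒ 3j(2 1 3; 0 1 -1)² = 2/35, sgn +1
B: Δ = 0!·4!·2!/7! = 1/105; Racah Σ t=0..0: t=0:+1/24 = 1/24; ⇒ 3j(2 1 3; -2 0 2)² = 1/21, sgn -1
I_A²/I_B² = (2/35)/(1/21) = 6/5

6/5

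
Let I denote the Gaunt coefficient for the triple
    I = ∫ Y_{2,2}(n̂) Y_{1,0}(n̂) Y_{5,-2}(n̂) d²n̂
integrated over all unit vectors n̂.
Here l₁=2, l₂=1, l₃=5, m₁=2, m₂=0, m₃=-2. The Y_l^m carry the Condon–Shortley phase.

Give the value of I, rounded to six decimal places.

0.000000

|2−1|≤5≤2+1 violated ⇒ I = 0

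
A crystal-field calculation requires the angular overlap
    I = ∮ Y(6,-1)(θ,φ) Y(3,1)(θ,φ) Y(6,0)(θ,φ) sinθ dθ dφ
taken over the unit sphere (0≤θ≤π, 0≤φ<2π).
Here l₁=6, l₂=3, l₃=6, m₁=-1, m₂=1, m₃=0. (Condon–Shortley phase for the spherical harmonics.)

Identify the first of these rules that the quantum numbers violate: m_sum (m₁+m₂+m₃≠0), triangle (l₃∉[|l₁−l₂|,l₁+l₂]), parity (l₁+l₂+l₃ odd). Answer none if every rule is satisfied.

parity

Σmᵢ = 0  ✓
l₃∈[|l₁−l₂|,l₁+l₂]=[3,9], have l₃=6  ✓
Σlᵢ = 15 ⇒ odd  ✗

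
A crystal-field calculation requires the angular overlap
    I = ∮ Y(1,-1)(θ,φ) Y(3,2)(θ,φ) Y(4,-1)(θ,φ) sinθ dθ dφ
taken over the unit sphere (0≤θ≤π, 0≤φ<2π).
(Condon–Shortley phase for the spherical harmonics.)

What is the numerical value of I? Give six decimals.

m-sum 0 ✓  L=8 even ✓  2≤4≤4 ✓
Π(2lᵢ+1) = 3×7×9 = 189
triangle coeff Δ(1,3,4) = 1/252
Σ_t [0,0]: t=0:+1/36 = 1/36
(3j)²=4/63 [(1 3 4; 0 0 0)], sign=+1
Σ_t [0,0]: t=0:+1/240 = 1/240
(3j)²=1/84 [(1 3 4; -1 2 -1)], sign=-1
⇒ 4πI² = 1/7
I = (-1)√(1/7/(4π)) = -0.10662181

-0.106622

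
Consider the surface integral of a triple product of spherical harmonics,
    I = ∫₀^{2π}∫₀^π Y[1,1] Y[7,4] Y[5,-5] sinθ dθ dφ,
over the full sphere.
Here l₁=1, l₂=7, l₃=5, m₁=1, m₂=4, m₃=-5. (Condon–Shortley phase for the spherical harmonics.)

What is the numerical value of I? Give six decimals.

triangle: need 6≤l₃≤8, have 5; I=0

0.000000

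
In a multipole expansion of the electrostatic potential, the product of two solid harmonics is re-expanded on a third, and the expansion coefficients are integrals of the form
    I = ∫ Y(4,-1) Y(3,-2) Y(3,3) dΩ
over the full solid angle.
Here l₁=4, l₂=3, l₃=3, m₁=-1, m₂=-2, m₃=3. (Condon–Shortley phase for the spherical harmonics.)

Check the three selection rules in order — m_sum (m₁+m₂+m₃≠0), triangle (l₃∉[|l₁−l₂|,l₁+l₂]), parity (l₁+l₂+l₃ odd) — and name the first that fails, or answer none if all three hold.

m₁+m₂+m₃ = -1 − 2 + 3 = 0  ✓
triangle: |4−3|=1 ≤ l₃=3 ≤ 4+3=7  ✓
parity: l₁+l₂+l₃ = 10 is even  ✓

none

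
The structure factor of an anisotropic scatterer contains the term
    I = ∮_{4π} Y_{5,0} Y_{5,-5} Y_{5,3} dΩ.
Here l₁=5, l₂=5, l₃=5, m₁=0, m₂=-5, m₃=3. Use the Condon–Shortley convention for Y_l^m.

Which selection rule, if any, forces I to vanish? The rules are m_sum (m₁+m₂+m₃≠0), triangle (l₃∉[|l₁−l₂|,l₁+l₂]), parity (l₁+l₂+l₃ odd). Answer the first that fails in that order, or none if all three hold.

azimuthal sum: 0 − 5 + 3 = -2  ✗
0 ≤ 5 ≤ 10 (triangle on l)
L = 5 + 5 + 5 = 15 (odd)

m_sum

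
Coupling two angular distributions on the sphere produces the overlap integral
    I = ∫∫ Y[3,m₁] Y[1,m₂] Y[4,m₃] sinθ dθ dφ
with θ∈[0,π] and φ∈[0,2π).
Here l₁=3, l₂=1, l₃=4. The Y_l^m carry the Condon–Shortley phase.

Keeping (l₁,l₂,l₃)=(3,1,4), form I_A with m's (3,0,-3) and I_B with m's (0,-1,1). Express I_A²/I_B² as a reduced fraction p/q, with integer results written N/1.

l's match ⇒ only the (l;m) 3-j factors differ between A and B.
A: triangle coeff Δ(3,1,4) = 1/252; Σ_t [0,0]: t=0:+1/720 = 1/720; (3j)²=1/36 [(3 1 4; 3 0 -3)], sign=-1
B: triangle coeff Δ(3,1,4) = 1/252; Σ_t [0,0]: t=0:+1/72 = 1/72; (3j)²=5/126 [(3 1 4; 0 -1 1)], sign=-1
I_A²/I_B² = (1/36)/(5/126) = 7/10

7/10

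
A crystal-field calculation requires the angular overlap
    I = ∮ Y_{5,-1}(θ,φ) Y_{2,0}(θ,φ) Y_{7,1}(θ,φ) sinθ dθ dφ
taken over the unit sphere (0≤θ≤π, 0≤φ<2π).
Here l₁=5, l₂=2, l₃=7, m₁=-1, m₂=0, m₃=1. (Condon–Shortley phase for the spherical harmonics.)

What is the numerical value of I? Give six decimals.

Rules hold: Σm=0, L=14 even, 3≤7≤7.
N = 11·5·15 = 825
Δ = 0!·10!·4!/15! = 1/15015
Racah Σ t=0..0: t=0:+1/57600 = 1/57600
⇒ 3j(5 2 7; 0 0 0)² = 21/715, sgn -1
Racah Σ t=0..0: t=0:+1/69120 = 1/69120
⇒ 3j(5 2 7; -1 0 1)² = 4/143, sgn +1
4πI² = N·(3j₀)²·(3jₘ)² = 1260/1859
I = -1·√(0.677784/4π) = -0.23224194

-0.232242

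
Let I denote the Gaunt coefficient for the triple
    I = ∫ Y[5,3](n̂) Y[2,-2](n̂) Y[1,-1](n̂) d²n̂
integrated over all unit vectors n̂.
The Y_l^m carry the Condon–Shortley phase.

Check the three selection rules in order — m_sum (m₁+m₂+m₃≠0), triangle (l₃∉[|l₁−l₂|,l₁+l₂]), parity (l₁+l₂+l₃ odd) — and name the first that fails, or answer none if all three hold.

azimuthal sum: 3 − 2 − 1 = 0  ✓
3 ≤ 1 ≤ 7 (triangle on l)  ✗
L = 5 + 2 + 1 = 8 (even)

triangle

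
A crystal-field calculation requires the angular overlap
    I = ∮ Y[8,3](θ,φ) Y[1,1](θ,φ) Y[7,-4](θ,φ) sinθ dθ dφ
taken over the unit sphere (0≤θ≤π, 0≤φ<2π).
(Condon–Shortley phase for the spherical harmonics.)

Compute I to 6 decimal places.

Rules hold: Σm=0, L=16 even, 7≤7≤9.
N = 17·3·15 = 765
Δ = 2!·14!·0!/17! = 1/2040
Racah Σ t=1..1: t=1:−1/25401600 = -1/25401600
⇒ 3j(8 1 7; 0 0 0)² = 8/255, sgn +1
Racah Σ t=2..2: t=2:+1/479001600 = 1/479001600
⇒ 3j(8 1 7; 3 1 -4)² = 1/204, sgn -1
4πI² = N·(3j₀)²·(3jₘ)² = 2/17
I = -1·√(0.117647/4π) = -0.09675772

-0.096758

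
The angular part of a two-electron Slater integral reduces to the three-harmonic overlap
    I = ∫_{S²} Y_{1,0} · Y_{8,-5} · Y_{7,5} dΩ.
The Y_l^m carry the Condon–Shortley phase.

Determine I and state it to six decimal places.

-0.191081

Checks pass: Σm=0; 16 even; l₃=7∈[7,9].
(2·1+1)(2·8+1)(2·7+1) = 765
Δ: 2! 0! 14! / 17! → 1/2040
sum: t=1:−1/25401600 = -1/25401600
3j²(1 8 7; 0 0 0) = Δ·Π!·Σ² = 8/255  (sign +1)
sum: t=1:−1/958003200 = -1/958003200
3j²(1 8 7; 0 -5 5) = Δ·Π!·Σ² = 13/680  (sign -1)
combine: 4πI² = 765·8/255·13/680 = 39/85
take √, sign -1: I = -0.19108118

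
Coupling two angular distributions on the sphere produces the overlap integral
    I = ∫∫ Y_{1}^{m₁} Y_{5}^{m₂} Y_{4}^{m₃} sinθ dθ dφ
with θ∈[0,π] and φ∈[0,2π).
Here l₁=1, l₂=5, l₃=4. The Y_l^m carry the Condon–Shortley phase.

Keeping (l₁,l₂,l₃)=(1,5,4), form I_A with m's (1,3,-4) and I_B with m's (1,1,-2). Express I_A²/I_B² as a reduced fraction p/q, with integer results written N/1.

Shared (l₁,l₂,l₃)=(1,5,4): N and (l;000)² cancel in I_A²/I_B².
A: Δ = 2!·0!·8!/11! = 1/495; Racah Σ t=0..0: t=0:+1/80640 = 1/80640; ⇒ 3j(1 5 4; 1 3 -4)² = 1/495, sgn +1
B: Δ = 2!·0!·8!/11! = 1/495; Racah Σ t=0..0: t=0:+1/2880 = 1/2880; ⇒ 3j(1 5 4; 1 1 -2)² = 2/165, sgn +1
I_A²/I_B² = (1/495)/(2/165) = 1/6

1/6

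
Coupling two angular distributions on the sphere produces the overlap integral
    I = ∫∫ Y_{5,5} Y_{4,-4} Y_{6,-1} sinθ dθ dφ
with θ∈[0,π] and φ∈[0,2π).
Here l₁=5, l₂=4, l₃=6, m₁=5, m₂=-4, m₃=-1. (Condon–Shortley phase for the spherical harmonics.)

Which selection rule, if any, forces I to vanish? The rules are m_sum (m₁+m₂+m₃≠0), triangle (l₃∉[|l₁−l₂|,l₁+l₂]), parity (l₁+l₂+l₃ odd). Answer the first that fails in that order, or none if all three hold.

parity

m₁+m₂+m₃ = 5 − 4 − 1 = 0  ✓
triangle: |5−4|=1 ≤ l₃=6 ≤ 5+4=9  ✓
parity: l₁+l₂+l₃ = 15 is odd  ✗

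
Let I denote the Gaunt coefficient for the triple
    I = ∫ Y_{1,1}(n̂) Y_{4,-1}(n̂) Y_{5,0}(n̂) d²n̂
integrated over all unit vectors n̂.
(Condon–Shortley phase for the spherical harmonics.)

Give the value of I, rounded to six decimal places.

0.155288

Rules hold: Σm=0, L=10 even, 3≤5≤5.
N = 3·9·11 = 297
Δ = 0!·2!·8!/11! = 1/495
Racah Σ t=0..0: t=0:+1/576 = 1/576
⇒ 3j(1 4 5; 0 0 0)² = 5/99, sgn -1
Racah Σ t=0..0: t=0:+1/1440 = 1/1440
⇒ 3j(1 4 5; 1 -1 0)² = 2/99, sgn -1
4πI² = N·(3j₀)²·(3jₘ)² = 10/33
I = +1·√(0.30303/4π) = 0.15528807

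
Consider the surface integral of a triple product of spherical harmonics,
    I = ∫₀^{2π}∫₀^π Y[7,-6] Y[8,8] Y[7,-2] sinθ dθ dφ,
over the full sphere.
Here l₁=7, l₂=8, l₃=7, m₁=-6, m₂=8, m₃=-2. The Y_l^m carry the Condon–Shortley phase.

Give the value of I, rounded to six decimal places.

0.111397

Rules hold: Σm=0, L=22 even, 1≤7≤15.
N = 15·17·15 = 3825
Δ = 8!·6!·8!/23! = 1/22086194130
Racah Σ t=1..7: t=1:−1/18289152000 t=2:+1/248832000 t=3:−1/24883200 t=4:+1/11943936 t=5:−1/24883200 t=6:+1/248832000 t=7:−1/18289152000 = 11/975421440
⇒ 3j(7 8 7; 0 0 0)² = 1750/289731, sgn -1
Racah Σ t=8..8: t=8:+1/195084288000 = 1/195084288000
⇒ 3j(7 8 7; -6 8 -2)² = 351/52003, sgn -1
4πI² = N·(3j₀)²·(3jₘ)² = 506250/3246473
I = +1·√(0.155938/4π) = 0.11139654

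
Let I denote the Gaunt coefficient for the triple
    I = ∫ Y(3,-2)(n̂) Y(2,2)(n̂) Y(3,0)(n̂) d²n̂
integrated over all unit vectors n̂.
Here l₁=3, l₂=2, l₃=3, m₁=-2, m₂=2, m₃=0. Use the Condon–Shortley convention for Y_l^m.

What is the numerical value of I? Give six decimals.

-0.188063

Checks pass: Σm=0; 8 even; l₃=3∈[1,5].
(2·3+1)(2·2+1)(2·3+1) = 245
Δ: 2! 4! 2! / 9! → 1/3780
sum: t=0:+1/24 t=1:−1/4 t=2:+1/24 = -1/6
3j²(3 2 3; 0 0 0) = Δ·Π!·Σ² = 4/105  (sign +1)
sum: t=2:+1/24 = 1/24
3j²(3 2 3; -2 2 0) = Δ·Π!·Σ² = 1/21  (sign -1)
combine: 4πI² = 245·4/105·1/21 = 4/9
take √, sign -1: I = -0.18806319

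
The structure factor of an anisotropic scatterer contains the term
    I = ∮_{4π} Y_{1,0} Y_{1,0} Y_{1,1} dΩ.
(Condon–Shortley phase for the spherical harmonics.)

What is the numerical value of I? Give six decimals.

0.000000

m-sum = 0 + 0 + 1 = 1 ≠ 0 ⇒ I = 0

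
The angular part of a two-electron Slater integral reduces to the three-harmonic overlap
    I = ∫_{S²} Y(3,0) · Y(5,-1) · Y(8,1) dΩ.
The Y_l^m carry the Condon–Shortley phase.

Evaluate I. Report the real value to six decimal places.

-0.227643

Rules hold: Σm=0, L=16 even, 2≤8≤8.
N = 7·11·17 = 1309
Δ = 0!·6!·10!/17! = 1/136136
Racah Σ t=0..0: t=0:+1/518400 = 1/518400
⇒ 3j(3 5 8; 0 0 0)² = 56/2431, sgn +1
Racah Σ t=0..0: t=0:+1/622080 = 1/622080
⇒ 3j(3 5 8; 0 -1 1)² = 105/4862, sgn -1
4πI² = N·(3j₀)²·(3jₘ)² = 20580/31603
I = -1·√(0.651204/4π) = -0.22764263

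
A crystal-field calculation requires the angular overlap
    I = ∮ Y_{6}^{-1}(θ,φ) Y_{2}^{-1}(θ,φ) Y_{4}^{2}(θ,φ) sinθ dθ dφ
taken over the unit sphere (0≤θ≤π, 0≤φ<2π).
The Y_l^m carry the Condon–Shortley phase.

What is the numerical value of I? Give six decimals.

m-sum 0 ✓  L=12 even ✓  4≤4≤8 ✓
Π(2lᵢ+1) = 13×5×9 = 585
triangle coeff Δ(6,2,4) = 1/6435
Σ_t [2,2]: t=2:+1/2304 = 1/2304
(3j)²=5/143 [(6 2 4; 0 0 0)], sign=+1
Σ_t [1,1]: t=1:−1/8640 = -1/8640
(3j)²=14/1287 [(6 2 4; -1 -1 2)], sign=-1
⇒ 4πI² = 350/1573
I = (-1)√(350/1573/(4π)) = -0.13306527

-0.133065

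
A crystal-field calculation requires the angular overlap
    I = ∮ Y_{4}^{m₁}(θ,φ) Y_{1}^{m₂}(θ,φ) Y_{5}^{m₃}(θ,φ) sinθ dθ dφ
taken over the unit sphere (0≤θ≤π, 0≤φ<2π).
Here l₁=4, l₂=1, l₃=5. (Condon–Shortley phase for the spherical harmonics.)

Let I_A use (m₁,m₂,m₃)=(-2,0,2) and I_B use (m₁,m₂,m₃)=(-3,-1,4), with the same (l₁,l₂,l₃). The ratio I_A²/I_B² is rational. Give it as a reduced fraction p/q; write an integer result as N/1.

7/12

Shared (l₁,l₂,l₃)=(4,1,5): N and (l;000)² cancel in I_A²/I_B².
A: Δ = 0!·8!·2!/11! = 1/495; Racah Σ t=0..0: t=0:+1/1440 = 1/1440; ⇒ 3j(4 1 5; -2 0 2)² = 7/165, sgn -1
B: Δ = 0!·8!·2!/11! = 1/495; Racah Σ t=0..0: t=0:+1/10080 = 1/10080; ⇒ 3j(4 1 5; -3 -1 4)² = 4/55, sgn -1
I_A²/I_B² = (7/165)/(4/55) = 7/12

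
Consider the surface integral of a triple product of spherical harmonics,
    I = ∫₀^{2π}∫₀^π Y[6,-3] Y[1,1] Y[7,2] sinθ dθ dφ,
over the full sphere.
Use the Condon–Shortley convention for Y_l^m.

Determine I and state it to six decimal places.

0.110647

Rules hold: Σm=0, L=14 even, 5≤7≤7.
N = 13·3·15 = 585
Δ = 0!·12!·2!/15! = 1/1365
Racah Σ t=0..0: t=0:+1/518400 = 1/518400
⇒ 3j(6 1 7; 0 0 0)² = 7/195, sgn -1
Racah Σ t=0..0: t=0:+1/4354560 = 1/4354560
⇒ 3j(6 1 7; -3 1 2)² = 2/273, sgn -1
4πI² = N·(3j₀)²·(3jₘ)² = 2/13
I = +1·√(0.153846/4π) = 0.11064668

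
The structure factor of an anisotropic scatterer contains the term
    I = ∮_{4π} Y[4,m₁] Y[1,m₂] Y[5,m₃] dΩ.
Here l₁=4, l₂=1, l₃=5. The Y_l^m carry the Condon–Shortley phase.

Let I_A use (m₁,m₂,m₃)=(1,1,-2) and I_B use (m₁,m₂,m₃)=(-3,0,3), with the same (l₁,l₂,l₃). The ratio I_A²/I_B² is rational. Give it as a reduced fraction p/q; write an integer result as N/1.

21/16

l's match ⇒ only the (l;m) 3-j factors differ between A and B.
A: triangle coeff Δ(4,1,5) = 1/495; Σ_t [0,0]: t=0:+1/1440 = 1/1440; (3j)²=7/165 [(4 1 5; 1 1 -2)], sign=-1
B: triangle coeff Δ(4,1,5) = 1/495; Σ_t [0,0]: t=0:+1/5040 = 1/5040; (3j)²=16/495 [(4 1 5; -3 0 3)], sign=+1
I_A²/I_B² = (7/165)/(16/495) = 21/16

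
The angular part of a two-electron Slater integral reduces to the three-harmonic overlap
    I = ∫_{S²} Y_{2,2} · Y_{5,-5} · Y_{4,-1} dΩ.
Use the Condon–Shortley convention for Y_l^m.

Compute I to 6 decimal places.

0.000000

2 − 5 − 1 = -4 ≠ 0: azimuthal integral kills it; I = 0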